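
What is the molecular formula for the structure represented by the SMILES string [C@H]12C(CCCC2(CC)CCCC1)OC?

C13H24O

Heavy atoms from the SMILES: 13 C, 1 O.
Implicit hydrogens by atom environment:
  8 × C: 2 H each → 16
  2 × C: 3 H each → 6
  2 × C: 1 H each → 2
  1 × C: no H
  1 × O: no H
  Total hydrogens = 24.
Molecular formula: C13H24O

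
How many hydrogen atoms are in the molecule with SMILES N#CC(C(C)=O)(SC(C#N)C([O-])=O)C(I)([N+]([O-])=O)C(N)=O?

Hydrogens are implicit in SMILES; fill each atom to its normal valence:
  7 × C: no H
  4 × O: no H
  2 × N: no H
  2 × O (charge -1): no H
  1 × C: 3 H
  1 × C: 1 H
  1 × I: no H
  1 × N: 2 H
  1 × N (charge +1): no H
  1 × S: no H
  Total hydrogens = 6.

6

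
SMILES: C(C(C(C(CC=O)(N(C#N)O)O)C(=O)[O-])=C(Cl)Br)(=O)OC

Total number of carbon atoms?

10

The symbol for carbon appears 10 times in the SMILES. (Cl is a single chlorine, not C + l.)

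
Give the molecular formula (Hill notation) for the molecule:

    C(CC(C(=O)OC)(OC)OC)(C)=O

C8H14O5

Heavy atoms from the SMILES: 8 C, 5 O.
Implicit hydrogens by atom environment:
  5 × O: no H
  4 × C: 3 H each → 12
  3 × C: no H
  1 × C: 2 H
  Total hydrogens = 14.
Molecular formula: C8H14O5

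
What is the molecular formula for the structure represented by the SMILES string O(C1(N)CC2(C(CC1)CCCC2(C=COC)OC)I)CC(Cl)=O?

Heavy atoms from the SMILES: 16 C, 1 Cl, 1 I, 1 N, 4 O.
Implicit hydrogens by atom environment:
  7 × C: 2 H each → 14
  4 × C: no H
  4 × O: no H
  3 × C: 1 H each → 3
  2 × C: 3 H each → 6
  1 × Cl: no H
  1 × I: no H
  1 × N: 2 H
  Total hydrogens = 25.
Molecular formula: C16H25ClINO4

C16H25ClINO4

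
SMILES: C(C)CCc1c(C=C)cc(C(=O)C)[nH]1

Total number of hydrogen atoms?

Hydrogens are implicit in SMILES; fill each atom to its normal valence:
  4 × C: 2 H each → 8
  3 × C (aromatic): no H
  2 × C: 3 H each → 6
  1 × C (aromatic): 1 H
  1 × C: 1 H
  1 × C: no H
  1 × N (aromatic): 1 H
  1 × O: no H
  Total hydrogens = 17.

17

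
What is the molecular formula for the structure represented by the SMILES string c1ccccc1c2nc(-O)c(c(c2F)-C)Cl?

C12H9ClFNO

Heavy atoms from the SMILES: 12 C, 1 Cl, 1 F, 1 N, 1 O.
Implicit hydrogens by atom environment:
  6 × C (aromatic): no H
  5 × C (aromatic): 1 H each → 5
  1 × C: 3 H
  1 × Cl: no H
  1 × F: no H
  1 × N (aromatic): no H
  1 × O: 1 H
  Total hydrogens = 9.
Molecular formula: C12H9ClFNO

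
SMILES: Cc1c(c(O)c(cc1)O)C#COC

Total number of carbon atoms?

The symbol for carbon appears 10 times in the SMILES. Lowercase c denotes aromatic carbon and counts toward C.

10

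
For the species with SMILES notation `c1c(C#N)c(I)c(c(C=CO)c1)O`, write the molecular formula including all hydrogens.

C9H6INO2

Heavy atoms from the SMILES: 9 C, 1 I, 1 N, 2 O.
Implicit hydrogens by atom environment:
  4 × C (aromatic): no H
  2 × C (aromatic): 1 H each → 2
  2 × C: 1 H each → 2
  2 × O: 1 H each → 2
  1 × C: no H
  1 × I: no H
  1 × N: no H
  Total hydrogens = 6.
Molecular formula: C9H6INO2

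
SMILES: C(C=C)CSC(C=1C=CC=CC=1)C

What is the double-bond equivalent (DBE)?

5

Molecular formula from the SMILES: C12H16S.
DoU = (2C + 2 + N − H − X)/2 = (2·12 + 2 + 0 − 16 − 0)/2 = 10/2 = 5.
(Structurally: 1 ring(s) + 4 π bond(s) = 5.)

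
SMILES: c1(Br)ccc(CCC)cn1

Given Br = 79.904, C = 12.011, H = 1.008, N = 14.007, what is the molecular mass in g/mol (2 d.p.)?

Molecular formula: C8H10BrN.
M = 1×79.904 + 8×12.011 + 10×1.008 + 1×14.007 = 200.08 g/mol.

200.08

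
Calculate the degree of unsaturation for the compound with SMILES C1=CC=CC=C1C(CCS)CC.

4

Molecular formula from the SMILES: C11H16S.
DoU = (2C + 2 + N − H − X)/2 = (2·11 + 2 + 0 − 16 − 0)/2 = 8/2 = 4.
(Structurally: 1 ring(s) + 3 π bond(s) = 4.)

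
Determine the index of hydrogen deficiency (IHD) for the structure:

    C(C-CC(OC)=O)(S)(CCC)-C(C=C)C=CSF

3

Molecular formula from the SMILES: C13H21FO2S2.
DoU = (2C + 2 + N − H − X)/2 = (2·13 + 2 + 0 − 21 − 1)/2 = 6/2 = 3.
(Structurally: 0 ring(s) + 3 π bond(s) = 3.)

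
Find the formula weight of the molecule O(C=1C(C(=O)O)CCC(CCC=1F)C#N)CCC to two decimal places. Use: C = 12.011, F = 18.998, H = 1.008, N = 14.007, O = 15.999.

255.29

Molecular formula: C13H18FNO3.
M = 13×12.011 + 1×18.998 + 18×1.008 + 1×14.007 + 3×15.999 = 255.29 g/mol.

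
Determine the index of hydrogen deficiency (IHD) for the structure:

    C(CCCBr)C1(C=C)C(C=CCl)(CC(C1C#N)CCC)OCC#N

7

Molecular formula from the SMILES: C19H26BrClN2O.
DoU = (2C + 2 + N − H − X)/2 = (2·19 + 2 + 2 − 26 − 2)/2 = 14/2 = 7.
(Structurally: 1 ring(s) + 6 π bond(s) = 7.)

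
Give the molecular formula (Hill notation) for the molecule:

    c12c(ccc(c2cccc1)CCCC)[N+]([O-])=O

C14H15NO2

Heavy atoms from the SMILES: 14 C, 1 N, 2 O.
Implicit hydrogens by atom environment:
  6 × C (aromatic): 1 H each → 6
  4 × C (aromatic): no H
  3 × C: 2 H each → 6
  1 × C: 3 H
  1 × N (charge +1): no H
  1 × O: no H
  1 × O (charge -1): no H
  Total hydrogens = 15.
Molecular formula: C14H15NO2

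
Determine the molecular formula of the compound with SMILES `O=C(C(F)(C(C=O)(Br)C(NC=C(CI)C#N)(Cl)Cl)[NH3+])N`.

C9H10BrCl2FIN4O2+

Heavy atoms from the SMILES: 1 Br, 9 C, 2 Cl, 1 F, 1 I, 4 N, 2 O.
Implicit hydrogens by atom environment:
  6 × C: no H
  2 × C: 1 H each → 2
  2 × Cl: no H
  2 × O: no H
  1 × Br: no H
  1 × C: 2 H
  1 × F: no H
  1 × I: no H
  1 × N (charge +1): 3 H
  1 × N: 2 H
  1 × N: 1 H
  1 × N: no H
  Total hydrogens = 10.
Net charge +1.
Molecular formula: C9H10BrCl2FIN4O2+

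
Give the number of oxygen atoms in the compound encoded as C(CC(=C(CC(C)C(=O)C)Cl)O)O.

3

The symbol for oxygen appears 3 times in the SMILES.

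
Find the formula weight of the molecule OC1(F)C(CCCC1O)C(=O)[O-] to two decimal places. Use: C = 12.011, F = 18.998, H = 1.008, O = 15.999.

177.15

Molecular formula: C7H10FO4-.
M = 7×12.011 + 1×18.998 + 10×1.008 + 4×15.999 = 177.15 g/mol.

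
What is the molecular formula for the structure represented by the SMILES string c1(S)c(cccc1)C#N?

C7H5NS

Heavy atoms from the SMILES: 7 C, 1 N, 1 S.
Implicit hydrogens by atom environment:
  4 × C (aromatic): 1 H each → 4
  2 × C (aromatic): no H
  1 × C: no H
  1 × N: no H
  1 × S: 1 H
  Total hydrogens = 5.
Molecular formula: C7H5NS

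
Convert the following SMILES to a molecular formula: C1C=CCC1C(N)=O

Heavy atoms from the SMILES: 6 C, 1 N, 1 O.
Implicit hydrogens by atom environment:
  3 × C: 1 H each → 3
  2 × C: 2 H each → 4
  1 × C: no H
  1 × N: 2 H
  1 × O: no H
  Total hydrogens = 9.
Molecular formula: C6H9NO

C6H9NO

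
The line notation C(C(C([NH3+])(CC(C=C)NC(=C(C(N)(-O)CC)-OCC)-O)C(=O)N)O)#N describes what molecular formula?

Heavy atoms from the SMILES: 15 C, 5 N, 5 O.
Implicit hydrogens by atom environment:
  6 × C: no H
  4 × C: 2 H each → 8
  3 × C: 1 H each → 3
  3 × O: 1 H each → 3
  2 × C: 3 H each → 6
  2 × N: 2 H each → 4
  2 × O: no H
  1 × N (charge +1): 3 H
  1 × N: 1 H
  1 × N: no H
  Total hydrogens = 28.
Net charge +1.
Molecular formula: C15H28N5O5+

C15H28N5O5+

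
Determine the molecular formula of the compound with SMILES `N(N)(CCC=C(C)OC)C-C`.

C8H18N2O

Heavy atoms from the SMILES: 8 C, 2 N, 1 O.
Implicit hydrogens by atom environment:
  3 × C: 3 H each → 9
  3 × C: 2 H each → 6
  1 × C: 1 H
  1 × C: no H
  1 × N: 2 H
  1 × N: no H
  1 × O: no H
  Total hydrogens = 18.
Molecular formula: C8H18N2O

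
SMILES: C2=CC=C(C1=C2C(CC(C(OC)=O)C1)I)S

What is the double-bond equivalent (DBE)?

6

Molecular formula from the SMILES: C12H13IO2S.
DoU = (2C + 2 + N − H − X)/2 = (2·12 + 2 + 0 − 13 − 1)/2 = 12/2 = 6.
(Structurally: 2 ring(s) + 4 π bond(s) = 6.)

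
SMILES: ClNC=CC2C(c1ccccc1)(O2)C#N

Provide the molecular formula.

C11H9ClN2O

Heavy atoms from the SMILES: 11 C, 1 Cl, 2 N, 1 O.
Implicit hydrogens by atom environment:
  5 × C (aromatic): 1 H each → 5
  3 × C: 1 H each → 3
  2 × C: no H
  1 × C (aromatic): no H
  1 × Cl: no H
  1 × N: 1 H
  1 × N: no H
  1 × O: no H
  Total hydrogens = 9.
Molecular formula: C11H9ClN2O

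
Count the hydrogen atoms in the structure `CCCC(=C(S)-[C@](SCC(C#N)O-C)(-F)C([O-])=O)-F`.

Hydrogens are implicit in SMILES; fill each atom to its normal valence:
  5 × C: no H
  3 × C: 2 H each → 6
  2 × C: 3 H each → 6
  2 × F: no H
  2 × O: no H
  1 × C: 1 H
  1 × N: no H
  1 × O (charge -1): no H
  1 × S: 1 H
  1 × S: no H
  Total hydrogens = 14.

14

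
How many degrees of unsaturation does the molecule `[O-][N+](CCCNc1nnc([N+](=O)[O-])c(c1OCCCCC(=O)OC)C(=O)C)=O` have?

Molecular formula from the SMILES: C15H21N5O8.
DoU = (2C + 2 + N − H − X)/2 = (2·15 + 2 + 5 − 21 − 0)/2 = 16/2 = 8.
(Structurally: 1 ring(s) + 7 π bond(s) = 8.)

8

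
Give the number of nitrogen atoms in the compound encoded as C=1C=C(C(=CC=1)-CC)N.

1

The symbol for nitrogen appears 1 time in the SMILES.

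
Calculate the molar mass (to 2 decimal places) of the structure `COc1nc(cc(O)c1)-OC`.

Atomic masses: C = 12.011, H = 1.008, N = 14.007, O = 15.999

155.15

Molecular formula: C7H9NO3.
M = 7×12.011 + 9×1.008 + 1×14.007 + 3×15.999 = 155.15 g/mol.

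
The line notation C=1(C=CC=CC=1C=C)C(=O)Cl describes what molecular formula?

Heavy atoms from the SMILES: 9 C, 1 Cl, 1 O.
Implicit hydrogens by atom environment:
  4 × C (aromatic): 1 H each → 4
  2 × C (aromatic): no H
  1 × C: 2 H
  1 × C: 1 H
  1 × C: no H
  1 × Cl: no H
  1 × O: no H
  Total hydrogens = 7.
Molecular formula: C9H7ClO

C9H7ClO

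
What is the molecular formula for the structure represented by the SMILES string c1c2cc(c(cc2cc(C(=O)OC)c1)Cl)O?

Heavy atoms from the SMILES: 12 C, 1 Cl, 3 O.
Implicit hydrogens by atom environment:
  5 × C (aromatic): 1 H each → 5
  5 × C (aromatic): no H
  2 × O: no H
  1 × C: 3 H
  1 × C: no H
  1 × Cl: no H
  1 × O: 1 H
  Total hydrogens = 9.
Molecular formula: C12H9ClO3

C12H9ClO3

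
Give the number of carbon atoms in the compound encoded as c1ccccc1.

The symbol for carbon appears 6 times in the SMILES. Lowercase c denotes aromatic carbon and counts toward C.

6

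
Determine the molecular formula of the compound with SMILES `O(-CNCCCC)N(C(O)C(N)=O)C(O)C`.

Heavy atoms from the SMILES: 9 C, 3 N, 4 O.
Implicit hydrogens by atom environment:
  4 × C: 2 H each → 8
  2 × C: 3 H each → 6
  2 × C: 1 H each → 2
  2 × O: 1 H each → 2
  2 × O: no H
  1 × C: no H
  1 × N: 2 H
  1 × N: 1 H
  1 × N: no H
  Total hydrogens = 21.
Molecular formula: C9H21N3O4

C9H21N3O4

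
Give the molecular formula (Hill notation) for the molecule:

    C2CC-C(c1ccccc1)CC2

Heavy atoms from the SMILES: 12 C.
Implicit hydrogens by atom environment:
  5 × C: 2 H each → 10
  5 × C (aromatic): 1 H each → 5
  1 × C: 1 H
  1 × C (aromatic): no H
  Total hydrogens = 16.
Molecular formula: C12H16

C12H16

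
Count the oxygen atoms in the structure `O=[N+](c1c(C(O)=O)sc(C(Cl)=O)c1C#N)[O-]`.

5

The symbol for oxygen appears 5 times in the SMILES.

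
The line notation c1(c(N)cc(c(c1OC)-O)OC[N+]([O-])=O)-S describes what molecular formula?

Heavy atoms from the SMILES: 8 C, 2 N, 5 O, 1 S.
Implicit hydrogens by atom environment:
  5 × C (aromatic): no H
  3 × O: no H
  1 × C: 3 H
  1 × C: 2 H
  1 × C (aromatic): 1 H
  1 × N: 2 H
  1 × N (charge +1): no H
  1 × O: 1 H
  1 × O (charge -1): no H
  1 × S: 1 H
  Total hydrogens = 10.
Molecular formula: C8H10N2O5S

C8H10N2O5S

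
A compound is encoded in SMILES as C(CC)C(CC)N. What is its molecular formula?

Heavy atoms from the SMILES: 6 C, 1 N.
Implicit hydrogens by atom environment:
  3 × C: 2 H each → 6
  2 × C: 3 H each → 6
  1 × C: 1 H
  1 × N: 2 H
  Total hydrogens = 15.
Molecular formula: C6H15N

C6H15N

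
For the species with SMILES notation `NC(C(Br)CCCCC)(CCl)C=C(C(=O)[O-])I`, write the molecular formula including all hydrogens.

Heavy atoms from the SMILES: 1 Br, 11 C, 1 Cl, 1 I, 1 N, 2 O.
Implicit hydrogens by atom environment:
  5 × C: 2 H each → 10
  3 × C: no H
  2 × C: 1 H each → 2
  1 × Br: no H
  1 × C: 3 H
  1 × Cl: no H
  1 × I: no H
  1 × N: 2 H
  1 × O: no H
  1 × O (charge -1): no H
  Total hydrogens = 17.
Net charge -1.
Molecular formula: C11H17BrClINO2-

C11H17BrClINO2-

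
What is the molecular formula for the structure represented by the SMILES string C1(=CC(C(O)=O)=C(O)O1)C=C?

C7H6O4

Heavy atoms from the SMILES: 7 C, 4 O.
Implicit hydrogens by atom environment:
  3 × C (aromatic): no H
  2 × O: 1 H each → 2
  1 × C: 2 H
  1 × C (aromatic): 1 H
  1 × C: 1 H
  1 × C: no H
  1 × O (aromatic): no H
  1 × O: no H
  Total hydrogens = 6.
Molecular formula: C7H6O4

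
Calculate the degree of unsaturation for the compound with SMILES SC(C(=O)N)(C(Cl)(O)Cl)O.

1

Molecular formula from the SMILES: C3H5Cl2NO3S.
DoU = (2C + 2 + N − H − X)/2 = (2·3 + 2 + 1 − 5 − 2)/2 = 2/2 = 1.
(Structurally: 0 ring(s) + 1 π bond(s) = 1.)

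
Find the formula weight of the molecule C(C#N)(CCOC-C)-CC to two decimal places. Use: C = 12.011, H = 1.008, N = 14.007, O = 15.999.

141.21

Molecular formula: C8H15NO.
M = 8×12.011 + 15×1.008 + 1×14.007 + 1×15.999 = 141.21 g/mol.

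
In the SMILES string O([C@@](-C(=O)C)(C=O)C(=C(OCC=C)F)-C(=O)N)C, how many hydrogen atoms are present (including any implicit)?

14

Hydrogens are implicit in SMILES; fill each atom to its normal valence:
  5 × C: no H
  5 × O: no H
  2 × C: 3 H each → 6
  2 × C: 2 H each → 4
  2 × C: 1 H each → 2
  1 × F: no H
  1 × N: 2 H
  Total hydrogens = 14.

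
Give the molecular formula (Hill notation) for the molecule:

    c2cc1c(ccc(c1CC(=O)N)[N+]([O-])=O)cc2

C12H10N2O3

Heavy atoms from the SMILES: 12 C, 2 N, 3 O.
Implicit hydrogens by atom environment:
  6 × C (aromatic): 1 H each → 6
  4 × C (aromatic): no H
  2 × O: no H
  1 × C: 2 H
  1 × C: no H
  1 × N: 2 H
  1 × N (charge +1): no H
  1 × O (charge -1): no H
  Total hydrogens = 10.
Molecular formula: C12H10N2O3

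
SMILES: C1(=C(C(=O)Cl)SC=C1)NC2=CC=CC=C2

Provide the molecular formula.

Heavy atoms from the SMILES: 11 C, 1 Cl, 1 N, 1 O, 1 S.
Implicit hydrogens by atom environment:
  7 × C (aromatic): 1 H each → 7
  3 × C (aromatic): no H
  1 × C: no H
  1 × Cl: no H
  1 × N: 1 H
  1 × O: no H
  1 × S (aromatic): no H
  Total hydrogens = 8.
Molecular formula: C11H8ClNOS

C11H8ClNOS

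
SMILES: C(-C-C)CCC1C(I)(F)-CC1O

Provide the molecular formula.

Heavy atoms from the SMILES: 9 C, 1 F, 1 I, 1 O.
Implicit hydrogens by atom environment:
  5 × C: 2 H each → 10
  2 × C: 1 H each → 2
  1 × C: 3 H
  1 × C: no H
  1 × F: no H
  1 × I: no H
  1 × O: 1 H
  Total hydrogens = 16.
Molecular formula: C9H16FIO

C9H16FIO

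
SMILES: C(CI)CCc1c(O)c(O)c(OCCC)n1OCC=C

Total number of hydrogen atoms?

Hydrogens are implicit in SMILES; fill each atom to its normal valence:
  8 × C: 2 H each → 16
  4 × C (aromatic): no H
  2 × O: 1 H each → 2
  2 × O: no H
  1 × C: 3 H
  1 × C: 1 H
  1 × I: no H
  1 × N (aromatic): no H
  Total hydrogens = 22.

22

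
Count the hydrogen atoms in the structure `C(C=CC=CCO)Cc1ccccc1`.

16

Hydrogens are implicit in SMILES; fill each atom to its normal valence:
  5 × C (aromatic): 1 H each → 5
  4 × C: 1 H each → 4
  3 × C: 2 H each → 6
  1 × C (aromatic): no H
  1 × O: 1 H
  Total hydrogens = 16.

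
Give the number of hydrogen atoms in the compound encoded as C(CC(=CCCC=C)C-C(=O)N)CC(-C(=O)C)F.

Hydrogens are implicit in SMILES; fill each atom to its normal valence:
  7 × C: 2 H each → 14
  3 × C: 1 H each → 3
  3 × C: no H
  2 × O: no H
  1 × C: 3 H
  1 × F: no H
  1 × N: 2 H
  Total hydrogens = 22.

22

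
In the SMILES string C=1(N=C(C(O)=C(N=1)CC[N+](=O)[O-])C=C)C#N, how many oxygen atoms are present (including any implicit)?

3

The symbol for oxygen appears 3 times in the SMILES.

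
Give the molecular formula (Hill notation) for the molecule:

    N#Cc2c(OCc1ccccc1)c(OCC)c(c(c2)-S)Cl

Heavy atoms from the SMILES: 16 C, 1 Cl, 1 N, 2 O, 1 S.
Implicit hydrogens by atom environment:
  6 × C (aromatic): 1 H each → 6
  6 × C (aromatic): no H
  2 × C: 2 H each → 4
  2 × O: no H
  1 × C: 3 H
  1 × C: no H
  1 × Cl: no H
  1 × N: no H
  1 × S: 1 H
  Total hydrogens = 14.
Molecular formula: C16H14ClNO2S

C16H14ClNO2S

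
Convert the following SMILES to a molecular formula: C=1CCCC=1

Heavy atoms from the SMILES: 5 C.
Implicit hydrogens by atom environment:
  3 × C: 2 H each → 6
  2 × C: 1 H each → 2
  Total hydrogens = 8.
Molecular formula: C5H8

C5H8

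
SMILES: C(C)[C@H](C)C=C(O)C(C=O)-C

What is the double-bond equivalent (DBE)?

Molecular formula from the SMILES: C9H16O2.
DoU = (2C + 2 + N − H − X)/2 = (2·9 + 2 + 0 − 16 − 0)/2 = 4/2 = 2.
(Structurally: 0 ring(s) + 2 π bond(s) = 2.)

2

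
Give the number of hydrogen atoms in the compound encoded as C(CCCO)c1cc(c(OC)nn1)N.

15

Hydrogens are implicit in SMILES; fill each atom to its normal valence:
  4 × C: 2 H each → 8
  3 × C (aromatic): no H
  2 × N (aromatic): no H
  1 × C: 3 H
  1 × C (aromatic): 1 H
  1 × N: 2 H
  1 × O: 1 H
  1 × O: no H
  Total hydrogens = 15.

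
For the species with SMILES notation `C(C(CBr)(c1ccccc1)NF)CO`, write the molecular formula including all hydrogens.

C10H13BrFNO

Heavy atoms from the SMILES: 1 Br, 10 C, 1 F, 1 N, 1 O.
Implicit hydrogens by atom environment:
  5 × C (aromatic): 1 H each → 5
  3 × C: 2 H each → 6
  1 × Br: no H
  1 × C: no H
  1 × C (aromatic): no H
  1 × F: no H
  1 × N: 1 H
  1 × O: 1 H
  Total hydrogens = 13.
Molecular formula: C10H13BrFNO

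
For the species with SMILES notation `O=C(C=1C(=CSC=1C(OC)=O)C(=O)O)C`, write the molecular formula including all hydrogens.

Heavy atoms from the SMILES: 9 C, 5 O, 1 S.
Implicit hydrogens by atom environment:
  4 × O: no H
  3 × C (aromatic): no H
  3 × C: no H
  2 × C: 3 H each → 6
  1 × C (aromatic): 1 H
  1 × O: 1 H
  1 × S (aromatic): no H
  Total hydrogens = 8.
Molecular formula: C9H8O5S

C9H8O5S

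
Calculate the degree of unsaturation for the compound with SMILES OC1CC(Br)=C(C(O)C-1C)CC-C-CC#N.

4

Molecular formula from the SMILES: C12H18BrNO2.
DoU = (2C + 2 + N − H − X)/2 = (2·12 + 2 + 1 − 18 − 1)/2 = 8/2 = 4.
(Structurally: 1 ring(s) + 3 π bond(s) = 4.)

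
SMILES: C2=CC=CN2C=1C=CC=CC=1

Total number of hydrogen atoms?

9

Hydrogens are implicit in SMILES; fill each atom to its normal valence:
  9 × C (aromatic): 1 H each → 9
  1 × C (aromatic): no H
  1 × N (aromatic): no H
  Total hydrogens = 9.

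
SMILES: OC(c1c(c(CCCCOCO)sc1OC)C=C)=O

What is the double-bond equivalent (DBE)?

5

Molecular formula from the SMILES: C13H18O5S.
DoU = (2C + 2 + N − H − X)/2 = (2·13 + 2 + 0 − 18 − 0)/2 = 10/2 = 5.
(Structurally: 1 ring(s) + 4 π bond(s) = 5.)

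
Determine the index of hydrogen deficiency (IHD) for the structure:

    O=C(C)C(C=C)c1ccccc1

6

Molecular formula from the SMILES: C11H12O.
DoU = (2C + 2 + N − H − X)/2 = (2·11 + 2 + 0 − 12 − 0)/2 = 12/2 = 6.
(Structurally: 1 ring(s) + 5 π bond(s) = 6.)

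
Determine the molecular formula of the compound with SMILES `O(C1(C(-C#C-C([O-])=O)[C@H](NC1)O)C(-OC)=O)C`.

Heavy atoms from the SMILES: 10 C, 1 N, 6 O.
Implicit hydrogens by atom environment:
  5 × C: no H
  4 × O: no H
  2 × C: 3 H each → 6
  2 × C: 1 H each → 2
  1 × C: 2 H
  1 × N: 1 H
  1 × O: 1 H
  1 × O (charge -1): no H
  Total hydrogens = 12.
Net charge -1.
Molecular formula: C10H12NO6-

C10H12NO6-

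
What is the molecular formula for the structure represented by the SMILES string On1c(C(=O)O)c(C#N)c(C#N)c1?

Heavy atoms from the SMILES: 7 C, 3 N, 3 O.
Implicit hydrogens by atom environment:
  3 × C (aromatic): no H
  3 × C: no H
  2 × N: no H
  2 × O: 1 H each → 2
  1 × C (aromatic): 1 H
  1 × N (aromatic): no H
  1 × O: no H
  Total hydrogens = 3.
Molecular formula: C7H3N3O3

C7H3N3O3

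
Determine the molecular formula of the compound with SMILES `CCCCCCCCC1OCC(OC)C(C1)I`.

C14H27IO2

Heavy atoms from the SMILES: 14 C, 1 I, 2 O.
Implicit hydrogens by atom environment:
  9 × C: 2 H each → 18
  3 × C: 1 H each → 3
  2 × C: 3 H each → 6
  2 × O: no H
  1 × I: no H
  Total hydrogens = 27.
Molecular formula: C14H27IO2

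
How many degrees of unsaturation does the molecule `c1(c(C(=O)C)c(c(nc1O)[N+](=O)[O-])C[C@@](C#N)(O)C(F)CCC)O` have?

8

Molecular formula from the SMILES: C14H16FN3O6.
DoU = (2C + 2 + N − H − X)/2 = (2·14 + 2 + 3 − 16 − 1)/2 = 16/2 = 8.
(Structurally: 1 ring(s) + 7 π bond(s) = 8.)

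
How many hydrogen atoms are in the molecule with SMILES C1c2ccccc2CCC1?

12

Hydrogens are implicit in SMILES; fill each atom to its normal valence:
  4 × C: 2 H each → 8
  4 × C (aromatic): 1 H each → 4
  2 × C (aromatic): no H
  Total hydrogens = 12.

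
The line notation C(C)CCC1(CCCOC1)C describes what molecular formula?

C10H20O

Heavy atoms from the SMILES: 10 C, 1 O.
Implicit hydrogens by atom environment:
  7 × C: 2 H each → 14
  2 × C: 3 H each → 6
  1 × C: no H
  1 × O: no H
  Total hydrogens = 20.
Molecular formula: C10H20O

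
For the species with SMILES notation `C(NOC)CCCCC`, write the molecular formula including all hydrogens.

Heavy atoms from the SMILES: 7 C, 1 N, 1 O.
Implicit hydrogens by atom environment:
  5 × C: 2 H each → 10
  2 × C: 3 H each → 6
  1 × N: 1 H
  1 × O: no H
  Total hydrogens = 17.
Molecular formula: C7H17NO

C7H17NO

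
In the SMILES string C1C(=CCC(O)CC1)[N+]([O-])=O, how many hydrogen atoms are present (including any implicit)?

Hydrogens are implicit in SMILES; fill each atom to its normal valence:
  4 × C: 2 H each → 8
  2 × C: 1 H each → 2
  1 × C: no H
  1 × N (charge +1): no H
  1 × O: 1 H
  1 × O: no H
  1 × O (charge -1): no H
  Total hydrogens = 11.

11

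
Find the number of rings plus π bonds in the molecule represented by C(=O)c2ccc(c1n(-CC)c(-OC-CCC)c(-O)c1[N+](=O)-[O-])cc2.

9

Molecular formula from the SMILES: C17H20N2O5.
DoU = (2C + 2 + N − H − X)/2 = (2·17 + 2 + 2 − 20 − 0)/2 = 18/2 = 9.
(Structurally: 2 ring(s) + 7 π bond(s) = 9.)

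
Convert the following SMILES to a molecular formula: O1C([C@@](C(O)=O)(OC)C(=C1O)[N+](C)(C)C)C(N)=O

C10H17N2O6+

Heavy atoms from the SMILES: 10 C, 2 N, 6 O.
Implicit hydrogens by atom environment:
  5 × C: no H
  4 × C: 3 H each → 12
  4 × O: no H
  2 × O: 1 H each → 2
  1 × C: 1 H
  1 × N: 2 H
  1 × N (charge +1): no H
  Total hydrogens = 17.
Net charge +1.
Molecular formula: C10H17N2O6+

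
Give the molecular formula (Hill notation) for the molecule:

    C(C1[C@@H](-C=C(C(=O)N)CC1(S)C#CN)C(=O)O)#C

Heavy atoms from the SMILES: 12 C, 2 N, 3 O, 1 S.
Implicit hydrogens by atom environment:
  7 × C: no H
  4 × C: 1 H each → 4
  2 × N: 2 H each → 4
  2 × O: no H
  1 × C: 2 H
  1 × O: 1 H
  1 × S: 1 H
  Total hydrogens = 12.
Molecular formula: C12H12N2O3S

C12H12N2O3S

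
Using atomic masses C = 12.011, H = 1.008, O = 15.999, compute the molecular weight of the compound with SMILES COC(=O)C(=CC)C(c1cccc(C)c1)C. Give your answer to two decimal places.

Molecular formula: C14H18O2.
M = 14×12.011 + 18×1.008 + 2×15.999 = 218.30 g/mol.

218.30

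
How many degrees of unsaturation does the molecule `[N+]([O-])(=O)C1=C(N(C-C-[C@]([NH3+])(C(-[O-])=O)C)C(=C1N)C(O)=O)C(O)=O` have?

7

Molecular formula from the SMILES: C11H14N4O8.
DoU = (2C + 2 + N − H − X)/2 = (2·11 + 2 + 4 − 14 − 0)/2 = 14/2 = 7.
(Structurally: 1 ring(s) + 6 π bond(s) = 7.)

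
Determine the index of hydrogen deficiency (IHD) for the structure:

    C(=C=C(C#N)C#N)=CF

Molecular formula from the SMILES: C6HFN2.
DoU = (2C + 2 + N − H − X)/2 = (2·6 + 2 + 2 − 1 − 1)/2 = 14/2 = 7.
(Structurally: 0 ring(s) + 7 π bond(s) = 7.)

7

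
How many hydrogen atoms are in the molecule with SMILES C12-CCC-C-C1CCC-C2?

18

Hydrogens are implicit in SMILES; fill each atom to its normal valence:
  8 × C: 2 H each → 16
  2 × C: 1 H each → 2
  Total hydrogens = 18.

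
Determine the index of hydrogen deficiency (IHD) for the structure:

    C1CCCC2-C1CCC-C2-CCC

Molecular formula from the SMILES: C13H24.
DoU = (2C + 2 + N − H − X)/2 = (2·13 + 2 + 0 − 24 − 0)/2 = 4/2 = 2.
(Structurally: 2 ring(s) + 0 π bond(s) = 2.)

2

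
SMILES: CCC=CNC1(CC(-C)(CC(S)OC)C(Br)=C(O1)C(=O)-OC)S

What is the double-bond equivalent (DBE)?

Molecular formula from the SMILES: C15H24BrNO4S2.
DoU = (2C + 2 + N − H − X)/2 = (2·15 + 2 + 1 − 24 − 1)/2 = 8/2 = 4.
(Structurally: 1 ring(s) + 3 π bond(s) = 4.)

4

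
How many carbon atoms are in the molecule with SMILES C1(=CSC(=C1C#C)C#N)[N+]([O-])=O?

The symbol for carbon appears 7 times in the SMILES.

7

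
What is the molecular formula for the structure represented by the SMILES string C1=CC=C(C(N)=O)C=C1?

C7H7NO

Heavy atoms from the SMILES: 7 C, 1 N, 1 O.
Implicit hydrogens by atom environment:
  5 × C (aromatic): 1 H each → 5
  1 × C (aromatic): no H
  1 × C: no H
  1 × N: 2 H
  1 × O: no H
  Total hydrogens = 7.
Molecular formula: C7H7NO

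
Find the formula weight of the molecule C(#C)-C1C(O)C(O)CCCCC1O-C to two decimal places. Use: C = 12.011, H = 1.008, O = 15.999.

198.26

Molecular formula: C11H18O3.
M = 11×12.011 + 18×1.008 + 3×15.999 = 198.26 g/mol.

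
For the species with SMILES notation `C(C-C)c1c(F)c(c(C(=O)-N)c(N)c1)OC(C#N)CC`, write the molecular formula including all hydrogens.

C14H18FN3O2

Heavy atoms from the SMILES: 14 C, 1 F, 3 N, 2 O.
Implicit hydrogens by atom environment:
  5 × C (aromatic): no H
  3 × C: 2 H each → 6
  2 × C: 3 H each → 6
  2 × C: no H
  2 × N: 2 H each → 4
  2 × O: no H
  1 × C (aromatic): 1 H
  1 × C: 1 H
  1 × F: no H
  1 × N: no H
  Total hydrogens = 18.
Molecular formula: C14H18FN3O2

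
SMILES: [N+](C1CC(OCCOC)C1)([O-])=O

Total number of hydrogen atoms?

Hydrogens are implicit in SMILES; fill each atom to its normal valence:
  4 × C: 2 H each → 8
  3 × O: no H
  2 × C: 1 H each → 2
  1 × C: 3 H
  1 × N (charge +1): no H
  1 × O (charge -1): no H
  Total hydrogens = 13.

13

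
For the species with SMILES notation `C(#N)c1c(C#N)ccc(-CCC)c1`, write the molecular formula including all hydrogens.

C11H10N2

Heavy atoms from the SMILES: 11 C, 2 N.
Implicit hydrogens by atom environment:
  3 × C (aromatic): 1 H each → 3
  3 × C (aromatic): no H
  2 × C: 2 H each → 4
  2 × C: no H
  2 × N: no H
  1 × C: 3 H
  Total hydrogens = 10.
Molecular formula: C11H10N2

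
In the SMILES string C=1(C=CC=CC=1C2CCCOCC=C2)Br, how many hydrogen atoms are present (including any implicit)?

Hydrogens are implicit in SMILES; fill each atom to its normal valence:
  4 × C: 2 H each → 8
  4 × C (aromatic): 1 H each → 4
  3 × C: 1 H each → 3
  2 × C (aromatic): no H
  1 × Br: no H
  1 × O: no H
  Total hydrogens = 15.

15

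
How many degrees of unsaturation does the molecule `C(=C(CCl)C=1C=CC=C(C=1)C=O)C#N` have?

Molecular formula from the SMILES: C11H8ClNO.
DoU = (2C + 2 + N − H − X)/2 = (2·11 + 2 + 1 − 8 − 1)/2 = 16/2 = 8.
(Structurally: 1 ring(s) + 7 π bond(s) = 8.)

8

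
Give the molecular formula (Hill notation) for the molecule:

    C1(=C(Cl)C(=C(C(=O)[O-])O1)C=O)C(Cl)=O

C7HCl2O5-

Heavy atoms from the SMILES: 7 C, 2 Cl, 5 O.
Implicit hydrogens by atom environment:
  4 × C (aromatic): no H
  3 × O: no H
  2 × C: no H
  2 × Cl: no H
  1 × C: 1 H
  1 × O (aromatic): no H
  1 × O (charge -1): no H
  Total hydrogens = 1.
Net charge -1.
Molecular formula: C7HCl2O5-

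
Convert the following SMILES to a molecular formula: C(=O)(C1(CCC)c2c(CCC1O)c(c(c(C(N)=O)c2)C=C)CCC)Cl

Heavy atoms from the SMILES: 20 C, 1 Cl, 1 N, 3 O.
Implicit hydrogens by atom environment:
  7 × C: 2 H each → 14
  5 × C (aromatic): no H
  3 × C: no H
  2 × C: 3 H each → 6
  2 × C: 1 H each → 2
  2 × O: no H
  1 × C (aromatic): 1 H
  1 × Cl: no H
  1 × N: 2 H
  1 × O: 1 H
  Total hydrogens = 26.
Molecular formula: C20H26ClNO3

C20H26ClNO3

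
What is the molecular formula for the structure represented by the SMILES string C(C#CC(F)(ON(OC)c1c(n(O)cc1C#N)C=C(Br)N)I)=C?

Heavy atoms from the SMILES: 1 Br, 13 C, 1 F, 1 I, 4 N, 3 O.
Implicit hydrogens by atom environment:
  5 × C: no H
  3 × C (aromatic): no H
  2 × C: 1 H each → 2
  2 × N: no H
  2 × O: no H
  1 × Br: no H
  1 × C: 3 H
  1 × C: 2 H
  1 × C (aromatic): 1 H
  1 × F: no H
  1 × I: no H
  1 × N: 2 H
  1 × N (aromatic): no H
  1 × O: 1 H
  Total hydrogens = 11.
Molecular formula: C13H11BrFIN4O3

C13H11BrFIN4O3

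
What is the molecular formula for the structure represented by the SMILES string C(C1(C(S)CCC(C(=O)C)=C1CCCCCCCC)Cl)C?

C18H31ClOS

Heavy atoms from the SMILES: 18 C, 1 Cl, 1 O, 1 S.
Implicit hydrogens by atom environment:
  10 × C: 2 H each → 20
  4 × C: no H
  3 × C: 3 H each → 9
  1 × C: 1 H
  1 × Cl: no H
  1 × O: no H
  1 × S: 1 H
  Total hydrogens = 31.
Molecular formula: C18H31ClOS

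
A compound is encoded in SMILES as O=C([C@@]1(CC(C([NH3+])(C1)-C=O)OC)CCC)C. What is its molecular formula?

Heavy atoms from the SMILES: 12 C, 1 N, 3 O.
Implicit hydrogens by atom environment:
  4 × C: 2 H each → 8
  3 × C: 3 H each → 9
  3 × C: no H
  3 × O: no H
  2 × C: 1 H each → 2
  1 × N (charge +1): 3 H
  Total hydrogens = 22.
Net charge +1.
Molecular formula: C12H22NO3+

C12H22NO3+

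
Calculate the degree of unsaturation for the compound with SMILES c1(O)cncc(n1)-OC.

Molecular formula from the SMILES: C5H6N2O2.
DoU = (2C + 2 + N − H − X)/2 = (2·5 + 2 + 2 − 6 − 0)/2 = 8/2 = 4.
(Structurally: 1 ring(s) + 3 π bond(s) = 4.)

4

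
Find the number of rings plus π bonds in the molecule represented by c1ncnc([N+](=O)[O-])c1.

Molecular formula from the SMILES: C4H3N3O2.
DoU = (2C + 2 + N − H − X)/2 = (2·4 + 2 + 3 − 3 − 0)/2 = 10/2 = 5.
(Structurally: 1 ring(s) + 4 π bond(s) = 5.)

5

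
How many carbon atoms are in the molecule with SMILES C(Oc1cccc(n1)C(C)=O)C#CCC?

The symbol for carbon appears 12 times in the SMILES. Lowercase c denotes aromatic carbon and counts toward C.

12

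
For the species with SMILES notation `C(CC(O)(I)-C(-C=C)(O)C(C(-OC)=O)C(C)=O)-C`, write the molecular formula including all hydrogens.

Heavy atoms from the SMILES: 12 C, 1 I, 5 O.
Implicit hydrogens by atom environment:
  4 × C: no H
  3 × C: 3 H each → 9
  3 × C: 2 H each → 6
  3 × O: no H
  2 × C: 1 H each → 2
  2 × O: 1 H each → 2
  1 × I: no H
  Total hydrogens = 19.
Molecular formula: C12H19IO5

C12H19IO5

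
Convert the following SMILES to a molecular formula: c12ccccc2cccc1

C10H8

Heavy atoms from the SMILES: 10 C.
Implicit hydrogens by atom environment:
  8 × C (aromatic): 1 H each → 8
  2 × C (aromatic): no H
  Total hydrogens = 8.
Molecular formula: C10H8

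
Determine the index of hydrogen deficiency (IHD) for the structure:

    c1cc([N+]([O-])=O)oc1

Molecular formula from the SMILES: C4H3NO3.
DoU = (2C + 2 + N − H − X)/2 = (2·4 + 2 + 1 − 3 − 0)/2 = 8/2 = 4.
(Structurally: 1 ring(s) + 3 π bond(s) = 4.)

4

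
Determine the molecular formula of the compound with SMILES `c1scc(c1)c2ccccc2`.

Heavy atoms from the SMILES: 10 C, 1 S.
Implicit hydrogens by atom environment:
  8 × C (aromatic): 1 H each → 8
  2 × C (aromatic): no H
  1 × S (aromatic): no H
  Total hydrogens = 8.
Molecular formula: C10H8S

C10H8S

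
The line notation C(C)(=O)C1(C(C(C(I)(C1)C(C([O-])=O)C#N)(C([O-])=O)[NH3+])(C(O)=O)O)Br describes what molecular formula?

Heavy atoms from the SMILES: 1 Br, 12 C, 1 I, 2 N, 8 O.
Implicit hydrogens by atom environment:
  9 × C: no H
  4 × O: no H
  2 × O: 1 H each → 2
  2 × O (charge -1): no H
  1 × Br: no H
  1 × C: 3 H
  1 × C: 2 H
  1 × C: 1 H
  1 × I: no H
  1 × N (charge +1): 3 H
  1 × N: no H
  Total hydrogens = 11.
Net charge -1.
Molecular formula: C12H11BrIN2O8-

C12H11BrIN2O8-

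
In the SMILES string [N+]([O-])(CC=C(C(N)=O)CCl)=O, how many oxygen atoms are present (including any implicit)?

3

The symbol for oxygen appears 3 times in the SMILES.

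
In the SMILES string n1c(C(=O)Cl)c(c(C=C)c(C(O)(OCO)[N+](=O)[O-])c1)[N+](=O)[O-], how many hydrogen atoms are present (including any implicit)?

Hydrogens are implicit in SMILES; fill each atom to its normal valence:
  4 × C (aromatic): no H
  4 × O: no H
  2 × C: 2 H each → 4
  2 × C: no H
  2 × N (charge +1): no H
  2 × O: 1 H each → 2
  2 × O (charge -1): no H
  1 × C (aromatic): 1 H
  1 × C: 1 H
  1 × Cl: no H
  1 × N (aromatic): no H
  Total hydrogens = 8.

8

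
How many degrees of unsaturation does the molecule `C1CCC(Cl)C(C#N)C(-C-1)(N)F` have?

3

Molecular formula from the SMILES: C8H12ClFN2.
DoU = (2C + 2 + N − H − X)/2 = (2·8 + 2 + 2 − 12 − 2)/2 = 6/2 = 3.
(Structurally: 1 ring(s) + 2 π bond(s) = 3.)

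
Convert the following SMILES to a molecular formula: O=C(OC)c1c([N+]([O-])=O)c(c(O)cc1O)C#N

C9H6N2O6

Heavy atoms from the SMILES: 9 C, 2 N, 6 O.
Implicit hydrogens by atom environment:
  5 × C (aromatic): no H
  3 × O: no H
  2 × C: no H
  2 × O: 1 H each → 2
  1 × C: 3 H
  1 × C (aromatic): 1 H
  1 × N (charge +1): no H
  1 × N: no H
  1 × O (charge -1): no H
  Total hydrogens = 6.
Molecular formula: C9H6N2O6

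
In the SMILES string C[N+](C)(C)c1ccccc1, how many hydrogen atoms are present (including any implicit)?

14

Hydrogens are implicit in SMILES; fill each atom to its normal valence:
  5 × C (aromatic): 1 H each → 5
  3 × C: 3 H each → 9
  1 × C (aromatic): no H
  1 × N (charge +1): no H
  Total hydrogens = 14.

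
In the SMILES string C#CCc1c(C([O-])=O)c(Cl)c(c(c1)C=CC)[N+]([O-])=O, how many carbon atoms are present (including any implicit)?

The symbol for carbon appears 13 times in the SMILES. Lowercase c denotes aromatic carbon and counts toward C.

13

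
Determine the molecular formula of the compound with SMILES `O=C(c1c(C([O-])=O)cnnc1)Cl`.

Heavy atoms from the SMILES: 6 C, 1 Cl, 2 N, 3 O.
Implicit hydrogens by atom environment:
  2 × C (aromatic): 1 H each → 2
  2 × C (aromatic): no H
  2 × C: no H
  2 × N (aromatic): no H
  2 × O: no H
  1 × Cl: no H
  1 × O (charge -1): no H
  Total hydrogens = 2.
Net charge -1.
Molecular formula: C6H2ClN2O3-

C6H2ClN2O3-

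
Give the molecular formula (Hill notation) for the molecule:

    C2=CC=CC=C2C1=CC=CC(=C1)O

Heavy atoms from the SMILES: 12 C, 1 O.
Implicit hydrogens by atom environment:
  9 × C (aromatic): 1 H each → 9
  3 × C (aromatic): no H
  1 × O: 1 H
  Total hydrogens = 10.
Molecular formula: C12H10O

C12H10O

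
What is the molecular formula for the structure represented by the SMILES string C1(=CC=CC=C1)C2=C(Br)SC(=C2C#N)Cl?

C11H5BrClNS

Heavy atoms from the SMILES: 1 Br, 11 C, 1 Cl, 1 N, 1 S.
Implicit hydrogens by atom environment:
  5 × C (aromatic): 1 H each → 5
  5 × C (aromatic): no H
  1 × Br: no H
  1 × C: no H
  1 × Cl: no H
  1 × N: no H
  1 × S (aromatic): no H
  Total hydrogens = 5.
Molecular formula: C11H5BrClNS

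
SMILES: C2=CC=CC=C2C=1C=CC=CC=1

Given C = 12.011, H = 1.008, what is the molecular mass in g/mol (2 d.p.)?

Molecular formula: C12H10.
M = 12×12.011 + 10×1.008 = 154.21 g/mol.

154.21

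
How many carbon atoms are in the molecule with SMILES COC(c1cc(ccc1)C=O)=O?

The symbol for carbon appears 9 times in the SMILES. Lowercase c denotes aromatic carbon and counts toward C.

9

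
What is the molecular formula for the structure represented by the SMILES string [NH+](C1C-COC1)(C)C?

Heavy atoms from the SMILES: 6 C, 1 N, 1 O.
Implicit hydrogens by atom environment:
  3 × C: 2 H each → 6
  2 × C: 3 H each → 6
  1 × C: 1 H
  1 × N (charge +1): 1 H
  1 × O: no H
  Total hydrogens = 14.
Net charge +1.
Molecular formula: C6H14NO+

C6H14NO+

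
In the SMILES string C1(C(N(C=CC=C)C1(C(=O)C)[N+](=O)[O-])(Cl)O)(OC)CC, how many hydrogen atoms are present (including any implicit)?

Hydrogens are implicit in SMILES; fill each atom to its normal valence:
  4 × C: no H
  3 × C: 3 H each → 9
  3 × C: 1 H each → 3
  3 × O: no H
  2 × C: 2 H each → 4
  1 × Cl: no H
  1 × N: no H
  1 × N (charge +1): no H
  1 × O: 1 H
  1 × O (charge -1): no H
  Total hydrogens = 17.

17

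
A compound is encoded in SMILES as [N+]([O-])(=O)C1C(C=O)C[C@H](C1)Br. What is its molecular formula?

C6H8BrNO3

Heavy atoms from the SMILES: 1 Br, 6 C, 1 N, 3 O.
Implicit hydrogens by atom environment:
  4 × C: 1 H each → 4
  2 × C: 2 H each → 4
  2 × O: no H
  1 × Br: no H
  1 × N (charge +1): no H
  1 × O (charge -1): no H
  Total hydrogens = 8.
Molecular formula: C6H8BrNO3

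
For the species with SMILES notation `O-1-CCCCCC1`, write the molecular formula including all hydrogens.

Heavy atoms from the SMILES: 6 C, 1 O.
Implicit hydrogens by atom environment:
  6 × C: 2 H each → 12
  1 × O: no H
  Total hydrogens = 12.
Molecular formula: C6H12O

C6H12O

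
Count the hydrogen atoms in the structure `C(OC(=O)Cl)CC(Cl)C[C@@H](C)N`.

13

Hydrogens are implicit in SMILES; fill each atom to its normal valence:
  3 × C: 2 H each → 6
  2 × C: 1 H each → 2
  2 × Cl: no H
  2 × O: no H
  1 × C: 3 H
  1 × C: no H
  1 × N: 2 H
  Total hydrogens = 13.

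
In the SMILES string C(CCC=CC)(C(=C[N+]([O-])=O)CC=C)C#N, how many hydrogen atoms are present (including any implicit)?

Hydrogens are implicit in SMILES; fill each atom to its normal valence:
  5 × C: 1 H each → 5
  4 × C: 2 H each → 8
  2 × C: no H
  1 × C: 3 H
  1 × N: no H
  1 × N (charge +1): no H
  1 × O: no H
  1 × O (charge -1): no H
  Total hydrogens = 16.

16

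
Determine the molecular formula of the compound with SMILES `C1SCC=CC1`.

Heavy atoms from the SMILES: 5 C, 1 S.
Implicit hydrogens by atom environment:
  3 × C: 2 H each → 6
  2 × C: 1 H each → 2
  1 × S: no H
  Total hydrogens = 8.
Molecular formula: C5H8S

C5H8S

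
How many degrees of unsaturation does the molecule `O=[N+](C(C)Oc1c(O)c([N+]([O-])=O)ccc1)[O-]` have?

Molecular formula from the SMILES: C8H8N2O6.
DoU = (2C + 2 + N − H − X)/2 = (2·8 + 2 + 2 − 8 − 0)/2 = 12/2 = 6.
(Structurally: 1 ring(s) + 5 π bond(s) = 6.)

6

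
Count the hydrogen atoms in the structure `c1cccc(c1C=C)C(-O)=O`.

8

Hydrogens are implicit in SMILES; fill each atom to its normal valence:
  4 × C (aromatic): 1 H each → 4
  2 × C (aromatic): no H
  1 × C: 2 H
  1 × C: 1 H
  1 × C: no H
  1 × O: 1 H
  1 × O: no H
  Total hydrogens = 8.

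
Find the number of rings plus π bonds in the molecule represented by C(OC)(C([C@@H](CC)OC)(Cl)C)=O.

Molecular formula from the SMILES: C8H15ClO3.
DoU = (2C + 2 + N − H − X)/2 = (2·8 + 2 + 0 − 15 − 1)/2 = 2/2 = 1.
(Structurally: 0 ring(s) + 1 π bond(s) = 1.)

1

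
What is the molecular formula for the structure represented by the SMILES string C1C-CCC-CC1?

C7H14

Heavy atoms from the SMILES: 7 C.
Implicit hydrogens by atom environment:
  7 × C: 2 H each → 14
  Total hydrogens = 14.
Molecular formula: C7H14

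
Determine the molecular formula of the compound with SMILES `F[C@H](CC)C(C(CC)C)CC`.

Heavy atoms from the SMILES: 10 C, 1 F.
Implicit hydrogens by atom environment:
  4 × C: 3 H each → 12
  3 × C: 2 H each → 6
  3 × C: 1 H each → 3
  1 × F: no H
  Total hydrogens = 21.
Molecular formula: C10H21F

C10H21F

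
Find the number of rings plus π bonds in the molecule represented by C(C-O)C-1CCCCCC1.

1

Molecular formula from the SMILES: C9H18O.
DoU = (2C + 2 + N − H − X)/2 = (2·9 + 2 + 0 − 18 − 0)/2 = 2/2 = 1.
(Structurally: 1 ring(s) + 0 π bond(s) = 1.)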